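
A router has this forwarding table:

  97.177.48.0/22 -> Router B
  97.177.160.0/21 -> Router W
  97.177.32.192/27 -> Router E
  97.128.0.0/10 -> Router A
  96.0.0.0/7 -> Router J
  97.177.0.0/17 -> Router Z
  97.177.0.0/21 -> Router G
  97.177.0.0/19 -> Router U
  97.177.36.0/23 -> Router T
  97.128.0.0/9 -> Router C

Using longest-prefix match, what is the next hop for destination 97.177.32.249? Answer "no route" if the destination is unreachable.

Routes whose prefix contains 97.177.32.249:
  96.0.0.0/7 (96.0.0.0 - 97.255.255.255) -> Router J
  97.128.0.0/9 (97.128.0.0 - 97.255.255.255) -> Router C
  97.128.0.0/10 (97.128.0.0 - 97.191.255.255) -> Router A
  97.177.0.0/17 (97.177.0.0 - 97.177.127.255) -> Router Z
More-specific entries that do NOT match:
  97.177.32.192/27 (97.177.32.192 - 97.177.32.223) does not contain 97.177.32.249
  97.177.36.0/23 (97.177.36.0 - 97.177.37.255) does not contain 97.177.32.249
  97.177.48.0/22 (97.177.48.0 - 97.177.51.255) does not contain 97.177.32.249
  97.177.160.0/21 (97.177.160.0 - 97.177.167.255) does not contain 97.177.32.249
  97.177.0.0/21 (97.177.0.0 - 97.177.7.255) does not contain 97.177.32.249
  97.177.0.0/19 (97.177.0.0 - 97.177.31.255) does not contain 97.177.32.249
Longest matching prefix is /17 -> next hop Router Z.

Router Z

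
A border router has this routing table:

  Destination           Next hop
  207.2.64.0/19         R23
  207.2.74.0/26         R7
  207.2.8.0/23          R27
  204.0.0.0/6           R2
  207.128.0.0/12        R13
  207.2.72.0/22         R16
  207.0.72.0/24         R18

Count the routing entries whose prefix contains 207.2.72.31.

3

Prefixes containing 207.2.72.31:
  204.0.0.0/6 (204.0.0.0 - 207.255.255.255)
  207.2.64.0/19 (207.2.64.0 - 207.2.95.255)
  207.2.72.0/22 (207.2.72.0 - 207.2.75.255)
Total matching entries: 3.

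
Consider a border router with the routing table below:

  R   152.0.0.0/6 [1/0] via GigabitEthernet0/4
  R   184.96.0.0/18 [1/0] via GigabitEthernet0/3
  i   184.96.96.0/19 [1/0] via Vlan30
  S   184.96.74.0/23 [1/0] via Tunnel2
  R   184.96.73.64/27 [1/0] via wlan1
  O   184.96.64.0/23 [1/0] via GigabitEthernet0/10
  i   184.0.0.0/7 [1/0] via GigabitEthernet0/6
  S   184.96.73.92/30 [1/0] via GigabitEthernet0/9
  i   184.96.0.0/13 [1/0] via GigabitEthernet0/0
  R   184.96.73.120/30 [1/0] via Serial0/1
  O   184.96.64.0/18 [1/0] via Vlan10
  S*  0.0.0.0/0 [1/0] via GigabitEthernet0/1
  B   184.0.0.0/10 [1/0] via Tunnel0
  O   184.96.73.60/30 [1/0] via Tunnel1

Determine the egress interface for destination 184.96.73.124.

Routes whose prefix contains 184.96.73.124:
  0.0.0.0/0 (default, matches everything) -> GigabitEthernet0/1
  184.0.0.0/7 (184.0.0.0 - 185.255.255.255) -> GigabitEthernet0/6
  184.96.0.0/13 (184.96.0.0 - 184.103.255.255) -> GigabitEthernet0/0
  184.96.64.0/18 (184.96.64.0 - 184.96.127.255) -> Vlan10
More-specific entries that do NOT match:
  184.96.73.92/30 (184.96.73.92 - 184.96.73.95) does not contain 184.96.73.124
  184.96.73.120/30 (184.96.73.120 - 184.96.73.123) does not contain 184.96.73.124
  184.96.73.60/30 (184.96.73.60 - 184.96.73.63) does not contain 184.96.73.124
  184.96.73.64/27 (184.96.73.64 - 184.96.73.95) does not contain 184.96.73.124
  184.96.74.0/23 (184.96.74.0 - 184.96.75.255) does not contain 184.96.73.124
  184.96.64.0/23 (184.96.64.0 - 184.96.65.255) does not contain 184.96.73.124
  184.96.96.0/19 (184.96.96.0 - 184.96.127.255) does not contain 184.96.73.124
Longest matching prefix is /18 -> interface Vlan10.

Vlan10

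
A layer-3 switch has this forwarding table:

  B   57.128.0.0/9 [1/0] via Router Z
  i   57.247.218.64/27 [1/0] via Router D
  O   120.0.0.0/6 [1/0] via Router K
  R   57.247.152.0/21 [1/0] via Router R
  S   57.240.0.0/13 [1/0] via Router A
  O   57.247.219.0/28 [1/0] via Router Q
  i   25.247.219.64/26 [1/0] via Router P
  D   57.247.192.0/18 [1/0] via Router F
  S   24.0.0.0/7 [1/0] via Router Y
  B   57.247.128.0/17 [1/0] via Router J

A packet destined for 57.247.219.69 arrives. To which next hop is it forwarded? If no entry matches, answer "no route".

Router F

Routes whose prefix contains 57.247.219.69:
  57.128.0.0/9 (57.128.0.0 - 57.255.255.255) -> Router Z
  57.240.0.0/13 (57.240.0.0 - 57.247.255.255) -> Router A
  57.247.128.0/17 (57.247.128.0 - 57.247.255.255) -> Router J
  57.247.192.0/18 (57.247.192.0 - 57.247.255.255) -> Router F
More-specific entries that do NOT match:
  57.247.219.0/28 (57.247.219.0 - 57.247.219.15) does not contain 57.247.219.69
  57.247.218.64/27 (57.247.218.64 - 57.247.218.95) does not contain 57.247.219.69
  25.247.219.64/26 (25.247.219.64 - 25.247.219.127) does not contain 57.247.219.69
  57.247.152.0/21 (57.247.152.0 - 57.247.159.255) does not contain 57.247.219.69
Longest matching prefix is /18 -> next hop Router F.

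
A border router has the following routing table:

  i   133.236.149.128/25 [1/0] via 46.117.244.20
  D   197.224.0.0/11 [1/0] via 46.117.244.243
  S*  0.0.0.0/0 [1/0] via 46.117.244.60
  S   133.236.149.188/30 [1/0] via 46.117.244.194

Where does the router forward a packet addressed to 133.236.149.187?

Routes whose prefix contains 133.236.149.187:
  0.0.0.0/0 (default, matches everything) -> 46.117.244.60
  133.236.149.128/25 (133.236.149.128 - 133.236.149.255) -> 46.117.244.20
More-specific entries that do NOT match:
  133.236.149.188/30 (133.236.149.188 - 133.236.149.191) does not contain 133.236.149.187
Longest matching prefix is /25 -> next hop 46.117.244.20.

46.117.244.20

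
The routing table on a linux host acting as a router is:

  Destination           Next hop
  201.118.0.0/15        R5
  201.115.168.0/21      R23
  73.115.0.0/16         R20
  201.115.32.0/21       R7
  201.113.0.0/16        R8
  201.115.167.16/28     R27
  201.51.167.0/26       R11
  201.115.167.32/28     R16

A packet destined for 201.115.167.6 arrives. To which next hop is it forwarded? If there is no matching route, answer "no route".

no route

No entry's prefix contains 201.115.167.6; there is no default route.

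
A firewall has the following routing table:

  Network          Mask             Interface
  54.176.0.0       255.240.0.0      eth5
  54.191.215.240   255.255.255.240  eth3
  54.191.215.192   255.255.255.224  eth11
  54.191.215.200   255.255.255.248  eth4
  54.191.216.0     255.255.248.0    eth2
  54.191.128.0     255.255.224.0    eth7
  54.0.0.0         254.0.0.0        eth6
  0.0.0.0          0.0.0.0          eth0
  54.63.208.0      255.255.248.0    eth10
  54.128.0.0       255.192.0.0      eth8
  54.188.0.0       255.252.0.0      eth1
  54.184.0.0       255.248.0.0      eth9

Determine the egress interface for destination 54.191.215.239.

Routes whose prefix contains 54.191.215.239:
  0.0.0.0/0 (default, matches everything) -> eth0
  54.0.0.0/7 (54.0.0.0 - 55.255.255.255) -> eth6
  54.128.0.0/10 (54.128.0.0 - 54.191.255.255) -> eth8
  54.176.0.0/12 (54.176.0.0 - 54.191.255.255) -> eth5
  54.184.0.0/13 (54.184.0.0 - 54.191.255.255) -> eth9
  54.188.0.0/14 (54.188.0.0 - 54.191.255.255) -> eth1
More-specific entries that do NOT match:
  54.191.215.200/29 (54.191.215.200 - 54.191.215.207) does not contain 54.191.215.239
  54.191.215.240/28 (54.191.215.240 - 54.191.215.255) does not contain 54.191.215.239
  54.191.215.192/27 (54.191.215.192 - 54.191.215.223) does not contain 54.191.215.239
  54.191.216.0/21 (54.191.216.0 - 54.191.223.255) does not contain 54.191.215.239
  54.63.208.0/21 (54.63.208.0 - 54.63.215.255) does not contain 54.191.215.239
  54.191.128.0/19 (54.191.128.0 - 54.191.159.255) does not contain 54.191.215.239
Longest matching prefix is /14 -> interface eth1.

eth1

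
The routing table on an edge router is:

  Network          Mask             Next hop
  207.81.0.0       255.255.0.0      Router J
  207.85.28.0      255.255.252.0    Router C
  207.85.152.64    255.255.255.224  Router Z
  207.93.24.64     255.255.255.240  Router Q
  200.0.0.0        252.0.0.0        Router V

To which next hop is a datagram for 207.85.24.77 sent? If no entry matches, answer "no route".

No entry's prefix contains 207.85.24.77; there is no default route.

no route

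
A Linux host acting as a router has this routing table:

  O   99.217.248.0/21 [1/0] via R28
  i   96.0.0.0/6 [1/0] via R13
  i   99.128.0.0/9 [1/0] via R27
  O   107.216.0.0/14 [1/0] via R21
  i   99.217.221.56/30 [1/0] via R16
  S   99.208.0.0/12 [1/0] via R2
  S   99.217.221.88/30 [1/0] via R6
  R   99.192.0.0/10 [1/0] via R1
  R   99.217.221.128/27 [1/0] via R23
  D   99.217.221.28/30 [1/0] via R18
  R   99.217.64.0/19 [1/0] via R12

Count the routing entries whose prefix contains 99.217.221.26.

Prefixes containing 99.217.221.26:
  96.0.0.0/6 (96.0.0.0 - 99.255.255.255)
  99.128.0.0/9 (99.128.0.0 - 99.255.255.255)
  99.192.0.0/10 (99.192.0.0 - 99.255.255.255)
  99.208.0.0/12 (99.208.0.0 - 99.223.255.255)
Total matching entries: 4.

4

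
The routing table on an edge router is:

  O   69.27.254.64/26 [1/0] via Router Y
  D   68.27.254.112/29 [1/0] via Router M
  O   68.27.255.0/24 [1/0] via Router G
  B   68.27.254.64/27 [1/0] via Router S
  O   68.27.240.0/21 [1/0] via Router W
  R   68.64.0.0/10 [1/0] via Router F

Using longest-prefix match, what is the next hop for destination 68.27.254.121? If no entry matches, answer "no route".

No entry's prefix contains 68.27.254.121; there is no default route.

no route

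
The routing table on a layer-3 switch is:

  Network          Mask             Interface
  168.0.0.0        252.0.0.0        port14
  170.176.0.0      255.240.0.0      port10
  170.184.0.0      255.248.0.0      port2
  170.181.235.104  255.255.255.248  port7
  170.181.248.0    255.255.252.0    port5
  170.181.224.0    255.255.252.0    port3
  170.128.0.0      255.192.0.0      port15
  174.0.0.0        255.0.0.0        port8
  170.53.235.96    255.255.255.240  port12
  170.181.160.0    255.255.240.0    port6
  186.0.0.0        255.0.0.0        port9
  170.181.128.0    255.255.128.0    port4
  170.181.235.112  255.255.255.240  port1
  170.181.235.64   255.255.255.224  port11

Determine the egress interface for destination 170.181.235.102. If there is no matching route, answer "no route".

port4

Routes whose prefix contains 170.181.235.102:
  168.0.0.0/6 (168.0.0.0 - 171.255.255.255) -> port14
  170.128.0.0/10 (170.128.0.0 - 170.191.255.255) -> port15
  170.176.0.0/12 (170.176.0.0 - 170.191.255.255) -> port10
  170.181.128.0/17 (170.181.128.0 - 170.181.255.255) -> port4
More-specific entries that do NOT match:
  170.181.235.104/29 (170.181.235.104 - 170.181.235.111) does not contain 170.181.235.102
  170.53.235.96/28 (170.53.235.96 - 170.53.235.111) does not contain 170.181.235.102
  170.181.235.112/28 (170.181.235.112 - 170.181.235.127) does not contain 170.181.235.102
  170.181.235.64/27 (170.181.235.64 - 170.181.235.95) does not contain 170.181.235.102
  170.181.248.0/22 (170.181.248.0 - 170.181.251.255) does not contain 170.181.235.102
  170.181.224.0/22 (170.181.224.0 - 170.181.227.255) does not contain 170.181.235.102
  170.181.160.0/20 (170.181.160.0 - 170.181.175.255) does not contain 170.181.235.102
Longest matching prefix is /17 -> interface port4.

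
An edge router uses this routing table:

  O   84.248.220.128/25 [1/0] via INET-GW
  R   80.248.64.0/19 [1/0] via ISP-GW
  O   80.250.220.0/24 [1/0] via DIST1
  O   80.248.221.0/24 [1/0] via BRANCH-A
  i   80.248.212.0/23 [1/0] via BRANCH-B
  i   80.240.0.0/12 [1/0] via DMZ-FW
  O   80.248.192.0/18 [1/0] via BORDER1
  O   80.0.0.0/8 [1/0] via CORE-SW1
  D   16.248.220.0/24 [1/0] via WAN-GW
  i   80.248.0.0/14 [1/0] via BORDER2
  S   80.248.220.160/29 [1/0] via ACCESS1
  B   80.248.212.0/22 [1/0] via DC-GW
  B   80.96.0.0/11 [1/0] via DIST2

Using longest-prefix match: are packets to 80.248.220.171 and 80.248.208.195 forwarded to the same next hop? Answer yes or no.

yes

80.248.220.171: longest match 80.248.192.0/18 -> BORDER1
80.248.208.195: longest match 80.248.192.0/18 -> BORDER1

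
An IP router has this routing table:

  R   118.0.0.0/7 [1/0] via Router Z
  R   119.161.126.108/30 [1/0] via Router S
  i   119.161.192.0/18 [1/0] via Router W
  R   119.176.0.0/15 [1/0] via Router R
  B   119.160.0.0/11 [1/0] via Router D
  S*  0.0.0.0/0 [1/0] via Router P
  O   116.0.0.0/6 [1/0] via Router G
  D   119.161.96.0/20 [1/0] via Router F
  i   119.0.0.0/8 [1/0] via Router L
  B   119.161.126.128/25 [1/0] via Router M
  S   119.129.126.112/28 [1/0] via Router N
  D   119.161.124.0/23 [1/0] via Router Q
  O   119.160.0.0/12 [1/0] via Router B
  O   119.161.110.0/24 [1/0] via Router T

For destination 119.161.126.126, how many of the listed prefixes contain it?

6

Prefixes containing 119.161.126.126:
  0.0.0.0/0 (default, matches everything)
  116.0.0.0/6 (116.0.0.0 - 119.255.255.255)
  118.0.0.0/7 (118.0.0.0 - 119.255.255.255)
  119.0.0.0/8 (119.0.0.0 - 119.255.255.255)
  119.160.0.0/11 (119.160.0.0 - 119.191.255.255)
  119.160.0.0/12 (119.160.0.0 - 119.175.255.255)
Total matching entries: 6.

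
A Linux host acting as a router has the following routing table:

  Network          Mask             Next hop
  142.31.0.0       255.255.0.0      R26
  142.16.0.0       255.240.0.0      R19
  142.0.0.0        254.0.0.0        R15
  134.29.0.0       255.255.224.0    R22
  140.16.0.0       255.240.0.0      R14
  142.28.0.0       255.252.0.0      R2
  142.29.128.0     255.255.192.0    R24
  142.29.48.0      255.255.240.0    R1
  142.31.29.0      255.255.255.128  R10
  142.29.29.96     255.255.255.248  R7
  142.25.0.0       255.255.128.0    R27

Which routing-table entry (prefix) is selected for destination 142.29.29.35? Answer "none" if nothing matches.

142.28.0.0/14

Entries matching 142.29.29.35:
  142.0.0.0/7 (142.0.0.0 - 143.255.255.255)
  142.16.0.0/12 (142.16.0.0 - 142.31.255.255)
  142.28.0.0/14 (142.28.0.0 - 142.31.255.255)
Most specific is 142.28.0.0/14.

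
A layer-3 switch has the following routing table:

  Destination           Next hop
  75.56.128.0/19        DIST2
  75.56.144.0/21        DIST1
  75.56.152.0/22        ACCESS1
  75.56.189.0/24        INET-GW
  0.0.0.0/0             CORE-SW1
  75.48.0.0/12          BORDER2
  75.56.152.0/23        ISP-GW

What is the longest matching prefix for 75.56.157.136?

75.56.128.0/19

Entries matching 75.56.157.136:
  0.0.0.0/0 (default, matches everything)
  75.48.0.0/12 (75.48.0.0 - 75.63.255.255)
  75.56.128.0/19 (75.56.128.0 - 75.56.159.255)
Most specific is 75.56.128.0/19.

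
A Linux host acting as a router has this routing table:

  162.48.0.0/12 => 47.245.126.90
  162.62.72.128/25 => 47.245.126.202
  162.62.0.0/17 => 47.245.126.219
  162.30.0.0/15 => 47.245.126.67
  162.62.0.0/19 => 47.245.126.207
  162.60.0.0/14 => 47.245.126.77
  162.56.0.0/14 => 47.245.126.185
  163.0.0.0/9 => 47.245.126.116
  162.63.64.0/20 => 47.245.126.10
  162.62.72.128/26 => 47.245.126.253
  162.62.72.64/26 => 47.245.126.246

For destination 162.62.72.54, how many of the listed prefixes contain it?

Prefixes containing 162.62.72.54:
  162.48.0.0/12 (162.48.0.0 - 162.63.255.255)
  162.60.0.0/14 (162.60.0.0 - 162.63.255.255)
  162.62.0.0/17 (162.62.0.0 - 162.62.127.255)
Total matching entries: 3.

3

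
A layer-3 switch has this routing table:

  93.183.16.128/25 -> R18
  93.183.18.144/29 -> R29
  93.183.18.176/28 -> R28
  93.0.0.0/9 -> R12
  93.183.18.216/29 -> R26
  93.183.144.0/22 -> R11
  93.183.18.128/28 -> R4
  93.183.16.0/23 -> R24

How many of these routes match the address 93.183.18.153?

No listed prefix contains 93.183.18.153.
Total matching entries: 0.

0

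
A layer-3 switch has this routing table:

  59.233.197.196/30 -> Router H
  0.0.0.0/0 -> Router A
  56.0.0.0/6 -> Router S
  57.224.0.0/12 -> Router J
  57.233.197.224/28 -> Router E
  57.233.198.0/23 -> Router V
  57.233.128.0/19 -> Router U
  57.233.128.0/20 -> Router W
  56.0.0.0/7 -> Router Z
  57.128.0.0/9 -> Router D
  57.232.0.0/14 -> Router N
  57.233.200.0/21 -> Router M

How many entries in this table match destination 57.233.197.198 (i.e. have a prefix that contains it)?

6

Prefixes containing 57.233.197.198:
  0.0.0.0/0 (default, matches everything)
  56.0.0.0/6 (56.0.0.0 - 59.255.255.255)
  56.0.0.0/7 (56.0.0.0 - 57.255.255.255)
  57.128.0.0/9 (57.128.0.0 - 57.255.255.255)
  57.224.0.0/12 (57.224.0.0 - 57.239.255.255)
  57.232.0.0/14 (57.232.0.0 - 57.235.255.255)
Total matching entries: 6.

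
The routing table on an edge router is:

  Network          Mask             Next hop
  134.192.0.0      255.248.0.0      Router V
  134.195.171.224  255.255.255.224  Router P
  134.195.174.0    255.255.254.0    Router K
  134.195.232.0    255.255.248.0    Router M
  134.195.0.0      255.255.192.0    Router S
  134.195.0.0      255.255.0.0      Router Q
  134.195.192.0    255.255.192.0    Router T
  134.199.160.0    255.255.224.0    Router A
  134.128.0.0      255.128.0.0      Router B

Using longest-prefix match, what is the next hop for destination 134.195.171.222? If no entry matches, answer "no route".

Router Q

Routes whose prefix contains 134.195.171.222:
  134.128.0.0/9 (134.128.0.0 - 134.255.255.255) -> Router B
  134.192.0.0/13 (134.192.0.0 - 134.199.255.255) -> Router V
  134.195.0.0/16 (134.195.0.0 - 134.195.255.255) -> Router Q
More-specific entries that do NOT match:
  134.195.171.224/27 (134.195.171.224 - 134.195.171.255) does not contain 134.195.171.222
  134.195.174.0/23 (134.195.174.0 - 134.195.175.255) does not contain 134.195.171.222
  134.195.232.0/21 (134.195.232.0 - 134.195.239.255) does not contain 134.195.171.222
  134.199.160.0/19 (134.199.160.0 - 134.199.191.255) does not contain 134.195.171.222
  134.195.0.0/18 (134.195.0.0 - 134.195.63.255) does not contain 134.195.171.222
  134.195.192.0/18 (134.195.192.0 - 134.195.255.255) does not contain 134.195.171.222
Longest matching prefix is /16 -> next hop Router Q.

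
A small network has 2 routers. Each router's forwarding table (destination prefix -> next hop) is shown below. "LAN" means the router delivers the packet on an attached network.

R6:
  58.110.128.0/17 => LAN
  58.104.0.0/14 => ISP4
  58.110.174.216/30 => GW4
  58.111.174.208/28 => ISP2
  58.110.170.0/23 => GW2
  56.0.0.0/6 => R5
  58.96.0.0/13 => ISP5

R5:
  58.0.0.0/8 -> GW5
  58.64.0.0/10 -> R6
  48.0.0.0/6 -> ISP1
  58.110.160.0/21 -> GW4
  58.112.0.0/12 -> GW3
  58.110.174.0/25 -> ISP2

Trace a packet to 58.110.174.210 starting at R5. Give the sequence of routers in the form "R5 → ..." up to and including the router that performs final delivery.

R5 → R6

At R5: longest match for 58.110.174.210 is 58.64.0.0/10 -> R6
At R6: longest match for 58.110.174.210 is 58.110.128.0/17 -> LAN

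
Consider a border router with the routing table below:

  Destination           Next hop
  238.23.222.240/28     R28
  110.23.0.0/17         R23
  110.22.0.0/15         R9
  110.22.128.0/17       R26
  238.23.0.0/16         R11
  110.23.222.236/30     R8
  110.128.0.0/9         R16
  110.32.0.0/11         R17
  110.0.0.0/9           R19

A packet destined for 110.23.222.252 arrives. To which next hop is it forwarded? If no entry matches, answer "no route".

R9

Routes whose prefix contains 110.23.222.252:
  110.0.0.0/9 (110.0.0.0 - 110.127.255.255) -> R19
  110.22.0.0/15 (110.22.0.0 - 110.23.255.255) -> R9
More-specific entries that do NOT match:
  110.23.222.236/30 (110.23.222.236 - 110.23.222.239) does not contain 110.23.222.252
  238.23.222.240/28 (238.23.222.240 - 238.23.222.255) does not contain 110.23.222.252
  110.23.0.0/17 (110.23.0.0 - 110.23.127.255) does not contain 110.23.222.252
  110.22.128.0/17 (110.22.128.0 - 110.22.255.255) does not contain 110.23.222.252
  238.23.0.0/16 (238.23.0.0 - 238.23.255.255) does not contain 110.23.222.252
Longest matching prefix is /15 -> next hop R9.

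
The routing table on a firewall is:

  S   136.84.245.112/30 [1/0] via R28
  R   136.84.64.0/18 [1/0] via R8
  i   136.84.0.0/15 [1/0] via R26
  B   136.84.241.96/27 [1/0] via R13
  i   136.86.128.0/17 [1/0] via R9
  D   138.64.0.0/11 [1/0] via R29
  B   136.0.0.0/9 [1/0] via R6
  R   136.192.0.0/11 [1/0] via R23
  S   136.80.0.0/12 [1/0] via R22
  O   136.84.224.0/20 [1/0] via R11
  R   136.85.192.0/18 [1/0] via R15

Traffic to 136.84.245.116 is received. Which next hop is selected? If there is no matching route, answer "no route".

Routes whose prefix contains 136.84.245.116:
  136.0.0.0/9 (136.0.0.0 - 136.127.255.255) -> R6
  136.80.0.0/12 (136.80.0.0 - 136.95.255.255) -> R22
  136.84.0.0/15 (136.84.0.0 - 136.85.255.255) -> R26
More-specific entries that do NOT match:
  136.84.245.112/30 (136.84.245.112 - 136.84.245.115) does not contain 136.84.245.116
  136.84.241.96/27 (136.84.241.96 - 136.84.241.127) does not contain 136.84.245.116
  136.84.224.0/20 (136.84.224.0 - 136.84.239.255) does not contain 136.84.245.116
  136.84.64.0/18 (136.84.64.0 - 136.84.127.255) does not contain 136.84.245.116
  136.85.192.0/18 (136.85.192.0 - 136.85.255.255) does not contain 136.84.245.116
  136.86.128.0/17 (136.86.128.0 - 136.86.255.255) does not contain 136.84.245.116
Longest matching prefix is /15 -> next hop R26.

R26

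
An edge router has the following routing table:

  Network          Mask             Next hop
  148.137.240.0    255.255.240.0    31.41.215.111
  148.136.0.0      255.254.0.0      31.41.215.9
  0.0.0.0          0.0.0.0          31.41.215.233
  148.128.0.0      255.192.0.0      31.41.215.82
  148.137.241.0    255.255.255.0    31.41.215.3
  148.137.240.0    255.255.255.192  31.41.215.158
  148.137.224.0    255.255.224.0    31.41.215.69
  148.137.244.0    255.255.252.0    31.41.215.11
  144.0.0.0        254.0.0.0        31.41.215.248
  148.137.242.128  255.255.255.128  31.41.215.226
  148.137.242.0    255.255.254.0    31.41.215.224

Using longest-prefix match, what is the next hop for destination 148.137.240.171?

Routes whose prefix contains 148.137.240.171:
  0.0.0.0/0 (default, matches everything) -> 31.41.215.233
  148.128.0.0/10 (148.128.0.0 - 148.191.255.255) -> 31.41.215.82
  148.136.0.0/15 (148.136.0.0 - 148.137.255.255) -> 31.41.215.9
  148.137.224.0/19 (148.137.224.0 - 148.137.255.255) -> 31.41.215.69
  148.137.240.0/20 (148.137.240.0 - 148.137.255.255) -> 31.41.215.111
More-specific entries that do NOT match:
  148.137.240.0/26 (148.137.240.0 - 148.137.240.63) does not contain 148.137.240.171
  148.137.242.128/25 (148.137.242.128 - 148.137.242.255) does not contain 148.137.240.171
  148.137.241.0/24 (148.137.241.0 - 148.137.241.255) does not contain 148.137.240.171
  148.137.242.0/23 (148.137.242.0 - 148.137.243.255) does not contain 148.137.240.171
  148.137.244.0/22 (148.137.244.0 - 148.137.247.255) does not contain 148.137.240.171
Longest matching prefix is /20 -> next hop 31.41.215.111.

31.41.215.111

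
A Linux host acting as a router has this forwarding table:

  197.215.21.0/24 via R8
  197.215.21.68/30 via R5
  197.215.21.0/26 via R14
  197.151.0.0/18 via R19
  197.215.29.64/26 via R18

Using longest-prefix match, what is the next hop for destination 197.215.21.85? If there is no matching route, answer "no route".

R8

Routes whose prefix contains 197.215.21.85:
  197.215.21.0/24 (197.215.21.0 - 197.215.21.255) -> R8
More-specific entries that do NOT match:
  197.215.21.68/30 (197.215.21.68 - 197.215.21.71) does not contain 197.215.21.85
  197.215.21.0/26 (197.215.21.0 - 197.215.21.63) does not contain 197.215.21.85
  197.215.29.64/26 (197.215.29.64 - 197.215.29.127) does not contain 197.215.21.85
Longest matching prefix is /24 -> next hop R8.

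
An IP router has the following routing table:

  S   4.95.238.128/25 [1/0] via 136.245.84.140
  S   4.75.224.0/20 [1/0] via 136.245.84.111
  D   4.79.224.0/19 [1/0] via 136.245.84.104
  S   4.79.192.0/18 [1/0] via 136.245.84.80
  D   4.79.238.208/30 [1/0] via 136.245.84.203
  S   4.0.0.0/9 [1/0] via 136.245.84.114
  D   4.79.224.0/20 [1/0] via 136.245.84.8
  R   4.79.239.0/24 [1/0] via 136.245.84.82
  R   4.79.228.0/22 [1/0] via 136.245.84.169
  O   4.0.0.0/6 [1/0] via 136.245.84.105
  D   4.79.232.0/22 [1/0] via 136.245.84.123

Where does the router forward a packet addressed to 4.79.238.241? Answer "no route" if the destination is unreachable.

136.245.84.8

Routes whose prefix contains 4.79.238.241:
  4.0.0.0/6 (4.0.0.0 - 7.255.255.255) -> 136.245.84.105
  4.0.0.0/9 (4.0.0.0 - 4.127.255.255) -> 136.245.84.114
  4.79.192.0/18 (4.79.192.0 - 4.79.255.255) -> 136.245.84.80
  4.79.224.0/19 (4.79.224.0 - 4.79.255.255) -> 136.245.84.104
  4.79.224.0/20 (4.79.224.0 - 4.79.239.255) -> 136.245.84.8
More-specific entries that do NOT match:
  4.79.238.208/30 (4.79.238.208 - 4.79.238.211) does not contain 4.79.238.241
  4.95.238.128/25 (4.95.238.128 - 4.95.238.255) does not contain 4.79.238.241
  4.79.239.0/24 (4.79.239.0 - 4.79.239.255) does not contain 4.79.238.241
  4.79.228.0/22 (4.79.228.0 - 4.79.231.255) does not contain 4.79.238.241
  4.79.232.0/22 (4.79.232.0 - 4.79.235.255) does not contain 4.79.238.241
Longest matching prefix is /20 -> next hop 136.245.84.8.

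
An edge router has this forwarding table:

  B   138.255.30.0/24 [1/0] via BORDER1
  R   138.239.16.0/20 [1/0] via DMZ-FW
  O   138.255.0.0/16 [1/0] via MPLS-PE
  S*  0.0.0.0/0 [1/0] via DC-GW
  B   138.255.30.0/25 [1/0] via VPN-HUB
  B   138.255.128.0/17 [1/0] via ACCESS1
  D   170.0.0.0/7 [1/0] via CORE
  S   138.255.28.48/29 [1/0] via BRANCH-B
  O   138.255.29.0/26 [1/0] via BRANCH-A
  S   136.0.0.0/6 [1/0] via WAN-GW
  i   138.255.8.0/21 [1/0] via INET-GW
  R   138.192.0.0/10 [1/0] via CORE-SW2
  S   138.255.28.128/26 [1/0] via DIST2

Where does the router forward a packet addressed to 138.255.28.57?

Routes whose prefix contains 138.255.28.57:
  0.0.0.0/0 (default, matches everything) -> DC-GW
  136.0.0.0/6 (136.0.0.0 - 139.255.255.255) -> WAN-GW
  138.192.0.0/10 (138.192.0.0 - 138.255.255.255) -> CORE-SW2
  138.255.0.0/16 (138.255.0.0 - 138.255.255.255) -> MPLS-PE
More-specific entries that do NOT match:
  138.255.28.48/29 (138.255.28.48 - 138.255.28.55) does not contain 138.255.28.57
  138.255.29.0/26 (138.255.29.0 - 138.255.29.63) does not contain 138.255.28.57
  138.255.28.128/26 (138.255.28.128 - 138.255.28.191) does not contain 138.255.28.57
  138.255.30.0/25 (138.255.30.0 - 138.255.30.127) does not contain 138.255.28.57
  138.255.30.0/24 (138.255.30.0 - 138.255.30.255) does not contain 138.255.28.57
  138.255.8.0/21 (138.255.8.0 - 138.255.15.255) does not contain 138.255.28.57
  138.239.16.0/20 (138.239.16.0 - 138.239.31.255) does not contain 138.255.28.57
  138.255.128.0/17 (138.255.128.0 - 138.255.255.255) does not contain 138.255.28.57
Longest matching prefix is /16 -> next hop MPLS-PE.

MPLS-PE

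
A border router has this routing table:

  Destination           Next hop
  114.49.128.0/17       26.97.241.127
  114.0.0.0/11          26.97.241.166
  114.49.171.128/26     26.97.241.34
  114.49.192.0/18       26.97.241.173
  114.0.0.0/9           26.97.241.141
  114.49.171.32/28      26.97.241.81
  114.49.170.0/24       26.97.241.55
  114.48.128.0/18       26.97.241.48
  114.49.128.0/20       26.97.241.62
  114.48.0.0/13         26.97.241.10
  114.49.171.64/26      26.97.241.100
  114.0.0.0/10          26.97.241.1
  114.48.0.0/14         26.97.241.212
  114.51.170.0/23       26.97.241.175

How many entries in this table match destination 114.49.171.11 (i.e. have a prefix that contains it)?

5

Prefixes containing 114.49.171.11:
  114.0.0.0/9 (114.0.0.0 - 114.127.255.255)
  114.0.0.0/10 (114.0.0.0 - 114.63.255.255)
  114.48.0.0/13 (114.48.0.0 - 114.55.255.255)
  114.48.0.0/14 (114.48.0.0 - 114.51.255.255)
  114.49.128.0/17 (114.49.128.0 - 114.49.255.255)
Total matching entries: 5.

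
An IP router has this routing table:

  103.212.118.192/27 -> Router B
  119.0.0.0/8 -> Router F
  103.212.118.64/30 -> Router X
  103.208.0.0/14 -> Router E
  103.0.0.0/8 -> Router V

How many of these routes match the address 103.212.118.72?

Prefixes containing 103.212.118.72:
  103.0.0.0/8 (103.0.0.0 - 103.255.255.255)
Total matching entries: 1.

1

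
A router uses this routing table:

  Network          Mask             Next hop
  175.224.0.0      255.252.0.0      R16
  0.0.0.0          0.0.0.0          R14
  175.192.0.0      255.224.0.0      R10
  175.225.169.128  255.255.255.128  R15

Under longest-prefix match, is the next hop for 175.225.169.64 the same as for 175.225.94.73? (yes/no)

175.225.169.64: longest match 175.224.0.0/14 -> R16
175.225.94.73: longest match 175.224.0.0/14 -> R16

yes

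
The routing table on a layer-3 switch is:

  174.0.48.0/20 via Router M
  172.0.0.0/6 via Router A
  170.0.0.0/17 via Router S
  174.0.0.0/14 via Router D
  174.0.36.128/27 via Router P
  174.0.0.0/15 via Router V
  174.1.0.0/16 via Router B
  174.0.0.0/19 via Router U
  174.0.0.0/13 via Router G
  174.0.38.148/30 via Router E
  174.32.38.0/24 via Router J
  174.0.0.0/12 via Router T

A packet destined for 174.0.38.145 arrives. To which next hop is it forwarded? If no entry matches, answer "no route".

Router V

Routes whose prefix contains 174.0.38.145:
  172.0.0.0/6 (172.0.0.0 - 175.255.255.255) -> Router A
  174.0.0.0/12 (174.0.0.0 - 174.15.255.255) -> Router T
  174.0.0.0/13 (174.0.0.0 - 174.7.255.255) -> Router G
  174.0.0.0/14 (174.0.0.0 - 174.3.255.255) -> Router D
  174.0.0.0/15 (174.0.0.0 - 174.1.255.255) -> Router V
More-specific entries that do NOT match:
  174.0.38.148/30 (174.0.38.148 - 174.0.38.151) does not contain 174.0.38.145
  174.0.36.128/27 (174.0.36.128 - 174.0.36.159) does not contain 174.0.38.145
  174.32.38.0/24 (174.32.38.0 - 174.32.38.255) does not contain 174.0.38.145
  174.0.48.0/20 (174.0.48.0 - 174.0.63.255) does not contain 174.0.38.145
  174.0.0.0/19 (174.0.0.0 - 174.0.31.255) does not contain 174.0.38.145
  170.0.0.0/17 (170.0.0.0 - 170.0.127.255) does not contain 174.0.38.145
  174.1.0.0/16 (174.1.0.0 - 174.1.255.255) does not contain 174.0.38.145
Longest matching prefix is /15 -> next hop Router V.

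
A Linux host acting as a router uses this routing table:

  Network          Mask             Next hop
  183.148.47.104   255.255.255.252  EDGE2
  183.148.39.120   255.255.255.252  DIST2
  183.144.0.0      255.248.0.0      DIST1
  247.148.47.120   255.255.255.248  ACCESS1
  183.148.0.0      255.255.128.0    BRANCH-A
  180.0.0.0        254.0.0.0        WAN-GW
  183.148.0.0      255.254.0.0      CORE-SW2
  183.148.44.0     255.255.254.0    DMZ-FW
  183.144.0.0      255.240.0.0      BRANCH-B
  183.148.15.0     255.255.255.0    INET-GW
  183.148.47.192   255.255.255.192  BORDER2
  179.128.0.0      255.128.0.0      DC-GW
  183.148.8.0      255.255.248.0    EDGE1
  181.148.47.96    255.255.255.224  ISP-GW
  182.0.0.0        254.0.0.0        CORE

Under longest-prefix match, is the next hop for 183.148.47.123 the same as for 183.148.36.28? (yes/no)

183.148.47.123: longest match 183.148.0.0/17 -> BRANCH-A
183.148.36.28: longest match 183.148.0.0/17 -> BRANCH-A

yes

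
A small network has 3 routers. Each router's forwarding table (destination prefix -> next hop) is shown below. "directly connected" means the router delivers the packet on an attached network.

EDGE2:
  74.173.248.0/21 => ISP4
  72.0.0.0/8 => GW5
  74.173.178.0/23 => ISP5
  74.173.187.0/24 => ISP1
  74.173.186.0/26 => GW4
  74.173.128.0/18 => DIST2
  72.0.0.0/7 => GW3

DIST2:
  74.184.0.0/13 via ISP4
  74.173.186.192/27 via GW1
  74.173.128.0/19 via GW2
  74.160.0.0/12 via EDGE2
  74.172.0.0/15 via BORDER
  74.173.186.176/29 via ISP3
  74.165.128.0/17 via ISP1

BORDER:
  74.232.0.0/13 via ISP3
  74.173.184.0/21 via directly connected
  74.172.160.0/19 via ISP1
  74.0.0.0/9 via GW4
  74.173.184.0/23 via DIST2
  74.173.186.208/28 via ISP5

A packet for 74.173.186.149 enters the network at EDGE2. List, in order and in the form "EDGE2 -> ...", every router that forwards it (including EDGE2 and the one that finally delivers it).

At EDGE2: longest match for 74.173.186.149 is 74.173.128.0/18 -> DIST2
At DIST2: longest match for 74.173.186.149 is 74.172.0.0/15 -> BORDER
At BORDER: longest match for 74.173.186.149 is 74.173.184.0/21 -> directly connected

EDGE2 -> DIST2 -> BORDER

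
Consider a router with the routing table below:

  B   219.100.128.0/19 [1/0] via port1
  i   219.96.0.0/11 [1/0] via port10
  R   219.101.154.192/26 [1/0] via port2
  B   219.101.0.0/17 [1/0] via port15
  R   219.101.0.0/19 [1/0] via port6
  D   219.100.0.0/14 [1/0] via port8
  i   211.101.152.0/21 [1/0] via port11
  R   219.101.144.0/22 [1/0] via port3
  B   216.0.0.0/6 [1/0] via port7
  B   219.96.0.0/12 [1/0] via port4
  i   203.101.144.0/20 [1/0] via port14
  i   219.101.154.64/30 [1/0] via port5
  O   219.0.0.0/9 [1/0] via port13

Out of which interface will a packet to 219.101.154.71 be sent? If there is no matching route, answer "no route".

port8

Routes whose prefix contains 219.101.154.71:
  216.0.0.0/6 (216.0.0.0 - 219.255.255.255) -> port7
  219.0.0.0/9 (219.0.0.0 - 219.127.255.255) -> port13
  219.96.0.0/11 (219.96.0.0 - 219.127.255.255) -> port10
  219.96.0.0/12 (219.96.0.0 - 219.111.255.255) -> port4
  219.100.0.0/14 (219.100.0.0 - 219.103.255.255) -> port8
More-specific entries that do NOT match:
  219.101.154.64/30 (219.101.154.64 - 219.101.154.67) does not contain 219.101.154.71
  219.101.154.192/26 (219.101.154.192 - 219.101.154.255) does not contain 219.101.154.71
  219.101.144.0/22 (219.101.144.0 - 219.101.147.255) does not contain 219.101.154.71
  211.101.152.0/21 (211.101.152.0 - 211.101.159.255) does not contain 219.101.154.71
  203.101.144.0/20 (203.101.144.0 - 203.101.159.255) does not contain 219.101.154.71
  219.100.128.0/19 (219.100.128.0 - 219.100.159.255) does not contain 219.101.154.71
  219.101.0.0/19 (219.101.0.0 - 219.101.31.255) does not contain 219.101.154.71
  219.101.0.0/17 (219.101.0.0 - 219.101.127.255) does not contain 219.101.154.71
Longest matching prefix is /14 -> interface port8.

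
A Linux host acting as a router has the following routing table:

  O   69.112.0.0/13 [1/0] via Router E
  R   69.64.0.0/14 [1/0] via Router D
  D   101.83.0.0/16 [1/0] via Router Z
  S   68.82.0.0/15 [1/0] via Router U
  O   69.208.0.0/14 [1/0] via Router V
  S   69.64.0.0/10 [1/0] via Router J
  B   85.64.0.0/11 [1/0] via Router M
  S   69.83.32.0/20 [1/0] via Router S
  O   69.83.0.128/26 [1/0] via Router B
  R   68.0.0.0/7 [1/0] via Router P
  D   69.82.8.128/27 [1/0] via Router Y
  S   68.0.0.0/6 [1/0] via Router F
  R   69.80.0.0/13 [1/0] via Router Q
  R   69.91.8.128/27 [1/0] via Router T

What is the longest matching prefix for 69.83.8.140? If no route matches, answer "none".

69.80.0.0/13

Entries matching 69.83.8.140:
  68.0.0.0/6 (68.0.0.0 - 71.255.255.255)
  68.0.0.0/7 (68.0.0.0 - 69.255.255.255)
  69.64.0.0/10 (69.64.0.0 - 69.127.255.255)
  69.80.0.0/13 (69.80.0.0 - 69.87.255.255)
Most specific is 69.80.0.0/13.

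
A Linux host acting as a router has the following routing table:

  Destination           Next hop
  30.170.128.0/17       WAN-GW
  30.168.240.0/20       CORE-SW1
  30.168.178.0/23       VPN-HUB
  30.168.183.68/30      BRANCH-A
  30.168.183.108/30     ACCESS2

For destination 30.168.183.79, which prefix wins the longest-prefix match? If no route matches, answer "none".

30.168.183.79 is outside every listed prefix and there is no default route.

none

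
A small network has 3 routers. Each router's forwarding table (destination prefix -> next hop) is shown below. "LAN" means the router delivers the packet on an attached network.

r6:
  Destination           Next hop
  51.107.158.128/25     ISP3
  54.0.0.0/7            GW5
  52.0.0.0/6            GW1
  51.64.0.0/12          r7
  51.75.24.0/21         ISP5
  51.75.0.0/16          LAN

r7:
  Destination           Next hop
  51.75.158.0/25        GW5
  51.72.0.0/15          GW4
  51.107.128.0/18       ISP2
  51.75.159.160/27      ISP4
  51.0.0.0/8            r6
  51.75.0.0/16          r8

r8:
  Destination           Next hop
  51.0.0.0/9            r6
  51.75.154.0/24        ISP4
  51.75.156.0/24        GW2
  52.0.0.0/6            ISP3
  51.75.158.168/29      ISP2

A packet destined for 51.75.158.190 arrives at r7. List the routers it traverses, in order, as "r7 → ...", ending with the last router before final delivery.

r7 → r8 → r6

At r7: longest match for 51.75.158.190 is 51.75.0.0/16 -> r8
At r8: longest match for 51.75.158.190 is 51.0.0.0/9 -> r6
At r6: longest match for 51.75.158.190 is 51.75.0.0/16 -> LAN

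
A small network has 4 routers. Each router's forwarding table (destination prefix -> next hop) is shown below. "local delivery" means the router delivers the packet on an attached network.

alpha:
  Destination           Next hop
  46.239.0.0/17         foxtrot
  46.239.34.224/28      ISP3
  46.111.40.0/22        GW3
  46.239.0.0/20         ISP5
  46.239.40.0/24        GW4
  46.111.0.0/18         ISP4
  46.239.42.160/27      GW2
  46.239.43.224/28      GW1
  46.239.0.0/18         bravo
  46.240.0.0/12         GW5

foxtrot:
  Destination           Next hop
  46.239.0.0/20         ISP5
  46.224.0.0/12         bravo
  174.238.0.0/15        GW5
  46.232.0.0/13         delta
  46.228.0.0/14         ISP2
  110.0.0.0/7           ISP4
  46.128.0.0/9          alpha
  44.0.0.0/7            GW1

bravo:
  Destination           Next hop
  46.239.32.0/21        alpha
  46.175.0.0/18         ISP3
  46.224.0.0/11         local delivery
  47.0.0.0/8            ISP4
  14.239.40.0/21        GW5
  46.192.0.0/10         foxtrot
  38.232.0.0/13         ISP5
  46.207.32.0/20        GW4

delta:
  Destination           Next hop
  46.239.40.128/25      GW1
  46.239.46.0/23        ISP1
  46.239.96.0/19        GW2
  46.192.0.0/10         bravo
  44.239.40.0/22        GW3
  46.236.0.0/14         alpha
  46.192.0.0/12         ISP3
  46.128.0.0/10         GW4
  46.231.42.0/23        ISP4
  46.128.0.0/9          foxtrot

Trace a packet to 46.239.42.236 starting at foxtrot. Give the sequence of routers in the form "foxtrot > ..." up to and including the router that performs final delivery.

At foxtrot: longest match for 46.239.42.236 is 46.232.0.0/13 -> delta
At delta: longest match for 46.239.42.236 is 46.236.0.0/14 -> alpha
At alpha: longest match for 46.239.42.236 is 46.239.0.0/18 -> bravo
At bravo: longest match for 46.239.42.236 is 46.224.0.0/11 -> local delivery

foxtrot > delta > alpha > bravo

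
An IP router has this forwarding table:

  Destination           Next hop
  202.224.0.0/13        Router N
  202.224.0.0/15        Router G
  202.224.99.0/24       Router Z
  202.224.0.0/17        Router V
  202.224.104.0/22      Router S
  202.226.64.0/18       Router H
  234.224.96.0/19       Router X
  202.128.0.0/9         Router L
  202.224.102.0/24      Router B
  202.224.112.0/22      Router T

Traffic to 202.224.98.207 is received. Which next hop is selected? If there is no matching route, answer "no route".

Routes whose prefix contains 202.224.98.207:
  202.128.0.0/9 (202.128.0.0 - 202.255.255.255) -> Router L
  202.224.0.0/13 (202.224.0.0 - 202.231.255.255) -> Router N
  202.224.0.0/15 (202.224.0.0 - 202.225.255.255) -> Router G
  202.224.0.0/17 (202.224.0.0 - 202.224.127.255) -> Router V
More-specific entries that do NOT match:
  202.224.99.0/24 (202.224.99.0 - 202.224.99.255) does not contain 202.224.98.207
  202.224.102.0/24 (202.224.102.0 - 202.224.102.255) does not contain 202.224.98.207
  202.224.104.0/22 (202.224.104.0 - 202.224.107.255) does not contain 202.224.98.207
  202.224.112.0/22 (202.224.112.0 - 202.224.115.255) does not contain 202.224.98.207
  234.224.96.0/19 (234.224.96.0 - 234.224.127.255) does not contain 202.224.98.207
  202.226.64.0/18 (202.226.64.0 - 202.226.127.255) does not contain 202.224.98.207
Longest matching prefix is /17 -> next hop Router V.

Router V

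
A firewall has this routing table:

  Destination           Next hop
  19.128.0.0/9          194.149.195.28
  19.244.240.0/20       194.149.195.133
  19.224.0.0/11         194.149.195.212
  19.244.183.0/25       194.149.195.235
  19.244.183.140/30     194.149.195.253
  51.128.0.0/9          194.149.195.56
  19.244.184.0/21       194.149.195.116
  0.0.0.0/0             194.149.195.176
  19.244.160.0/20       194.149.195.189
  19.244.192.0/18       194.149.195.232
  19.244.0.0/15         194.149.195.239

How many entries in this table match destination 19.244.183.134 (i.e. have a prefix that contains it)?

4

Prefixes containing 19.244.183.134:
  0.0.0.0/0 (default, matches everything)
  19.128.0.0/9 (19.128.0.0 - 19.255.255.255)
  19.224.0.0/11 (19.224.0.0 - 19.255.255.255)
  19.244.0.0/15 (19.244.0.0 - 19.245.255.255)
Total matching entries: 4.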